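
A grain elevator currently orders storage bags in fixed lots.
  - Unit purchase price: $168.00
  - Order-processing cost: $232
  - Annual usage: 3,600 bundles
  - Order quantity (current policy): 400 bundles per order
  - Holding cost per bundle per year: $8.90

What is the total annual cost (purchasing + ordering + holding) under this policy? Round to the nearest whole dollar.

Ordering: D/Q × S = 3,600/400 × $232 = $2,088.00
Holding:  Q/2 × H = 400/2 × $8.9 = $1,780.00
Purchase cost = D·C = 3,600 × 168 = $604,800.00
Total = $2,088.00 + $1,780.00 + $604,800.00 = $608,668.00

$608,668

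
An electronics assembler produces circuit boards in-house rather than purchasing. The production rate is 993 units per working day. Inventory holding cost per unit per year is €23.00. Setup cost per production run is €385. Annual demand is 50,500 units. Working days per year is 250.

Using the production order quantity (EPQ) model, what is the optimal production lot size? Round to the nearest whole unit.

Daily demand d = 50,500/250 = 202.000; p = 993; 1 − d/p = 0.79658
EPQ = √(2DS / (H(1 − d/p)))
    = √(2 × 50,500 × 385 / (23 × 0.79658)) ≈ 1,456.85

1,457 units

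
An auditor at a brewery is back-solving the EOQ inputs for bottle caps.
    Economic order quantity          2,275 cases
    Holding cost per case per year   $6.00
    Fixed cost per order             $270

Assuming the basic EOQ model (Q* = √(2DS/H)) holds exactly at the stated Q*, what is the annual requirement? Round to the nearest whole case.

57,507 cases per year

Since Q* = (2DS/H)^½, squaring gives Q*²·H = 2DS.
D = Q²H / (2S) = 2,275² × 6 / (2 × 270) = 57,506.94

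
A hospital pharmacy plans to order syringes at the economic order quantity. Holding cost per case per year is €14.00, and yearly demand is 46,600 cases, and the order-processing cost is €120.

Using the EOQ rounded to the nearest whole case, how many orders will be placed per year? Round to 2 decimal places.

Optimal lot size Q* = (2 × 46,600 × €120 / €14)^½ ≈ 893.79 → Q = 894
Orders per year = D/Q = 46,600 / 894 = 52.125

52.13 orders per year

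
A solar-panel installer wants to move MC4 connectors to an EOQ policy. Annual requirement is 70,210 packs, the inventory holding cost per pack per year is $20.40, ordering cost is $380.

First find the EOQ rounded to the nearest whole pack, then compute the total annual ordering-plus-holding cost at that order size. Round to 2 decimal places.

$32,992.97

Optimal lot size Q* = (2 × 70,210 × $380 / $20.4)^½ ≈ 1,617.30 → Q = 1,617 packs
Annual ordering cost = (D/Q)·S = (70,210/1,617) × 380 = $16,499.57
Annual holding cost  = (Q/2)·H = (1,617/2) × 20.4 = $16,493.40
Total = $16,499.57 + $16,493.40 = $32,992.97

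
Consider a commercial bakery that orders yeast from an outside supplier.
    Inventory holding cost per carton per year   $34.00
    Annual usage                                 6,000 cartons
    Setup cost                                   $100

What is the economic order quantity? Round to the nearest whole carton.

188 cartons

Q* = √(2·D·S / H) = √(2·6,000·100 / 34) = √35,294.1 ≈ 187.87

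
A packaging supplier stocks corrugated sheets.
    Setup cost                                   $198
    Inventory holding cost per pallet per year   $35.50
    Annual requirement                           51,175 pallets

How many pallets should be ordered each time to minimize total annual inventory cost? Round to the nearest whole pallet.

756 pallets

Q* = √(2·D·S / H) = √(2·51,175·198 / 35.5) = √570,853.5 ≈ 755.55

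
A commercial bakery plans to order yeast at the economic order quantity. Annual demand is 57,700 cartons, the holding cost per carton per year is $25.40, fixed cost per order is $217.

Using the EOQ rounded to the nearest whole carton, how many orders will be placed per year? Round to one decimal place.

EOQ = √(2DS/H) = √(2 × 57,700 × 217 / 25.4)
    = √(985,897.64) ≈ 992.92 → Q = 993
Orders per year = D/Q = 57,700 / 993 = 58.107

58.1 orders per year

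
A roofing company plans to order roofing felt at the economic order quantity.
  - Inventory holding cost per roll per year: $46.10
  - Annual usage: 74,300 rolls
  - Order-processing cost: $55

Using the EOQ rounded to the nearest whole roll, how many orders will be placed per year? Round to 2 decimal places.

EOQ = √(2DS/H) = √(2 × 74,300 × 55 / 46.1)
    = √(177,288.50) ≈ 421.06 → Q = 421
N = D/Q = 74,300/421 ≈ 176.485 orders/yr

176.48 orders per year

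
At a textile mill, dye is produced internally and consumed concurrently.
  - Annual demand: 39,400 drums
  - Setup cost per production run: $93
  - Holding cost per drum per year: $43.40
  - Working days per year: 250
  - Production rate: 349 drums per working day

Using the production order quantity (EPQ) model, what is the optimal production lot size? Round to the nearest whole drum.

d = 39,400/250 = 157.6000 drums/day;  effective holding cost H(1 − d/p) = 43.4·(1 − 157.6000/349) = 23.80160
Q* = √(2DS / H_eff) = √(2·39,400·93 / 23.80160) ≈ 554.88

555 drums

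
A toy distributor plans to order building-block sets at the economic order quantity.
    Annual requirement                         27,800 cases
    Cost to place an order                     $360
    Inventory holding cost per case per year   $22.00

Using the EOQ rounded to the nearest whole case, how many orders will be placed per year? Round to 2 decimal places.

EOQ = √(2DS/H) = √(2 × 27,800 × 360 / 22)
    = √(909,818.18) ≈ 953.84 → Q = 954
N = D/Q = 27,800/954 ≈ 29.140 orders/yr

29.14 orders per year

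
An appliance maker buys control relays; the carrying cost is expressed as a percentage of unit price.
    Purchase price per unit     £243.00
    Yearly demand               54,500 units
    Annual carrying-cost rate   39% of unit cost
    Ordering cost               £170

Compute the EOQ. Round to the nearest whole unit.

H = i·C = 0.39 × £243 = £94.7700 per unit-year
Q* = √(2·D·S / H) = √(2·54,500·170 / 94.77) = √195,526.0 ≈ 442.18

442 units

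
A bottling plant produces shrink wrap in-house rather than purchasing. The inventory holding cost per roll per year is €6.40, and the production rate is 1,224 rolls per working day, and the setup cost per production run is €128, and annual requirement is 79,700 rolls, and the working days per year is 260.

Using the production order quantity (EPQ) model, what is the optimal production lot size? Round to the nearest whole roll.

2,062 rolls

Daily demand d = 79,700/260 = 306.538; p = 1224; 1 − d/p = 0.74956
EPQ = √(2DS / (H(1 − d/p)))
    = √(2 × 79,700 × 128 / (6.4 × 0.74956)) ≈ 2,062.32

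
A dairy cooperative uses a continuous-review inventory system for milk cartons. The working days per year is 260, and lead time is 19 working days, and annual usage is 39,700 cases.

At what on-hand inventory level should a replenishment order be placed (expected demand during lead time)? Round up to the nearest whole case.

Daily demand d = 39,700 / 260 = 152.692 cases/day
Demand during lead time = 152.692 × 19 = 2,901.15
Reorder point = 2,901.15 → round up

2,902 cases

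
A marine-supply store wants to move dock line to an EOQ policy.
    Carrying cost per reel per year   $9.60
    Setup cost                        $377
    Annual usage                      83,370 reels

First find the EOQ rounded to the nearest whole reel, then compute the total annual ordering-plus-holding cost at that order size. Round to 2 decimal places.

$24,565.53

Q* = √(2·D·S / H) = √(2·83,370·377 / 9.6) = √6,548,018.8 ≈ 2,558.91 → Q = 2,559 reels
Annual ordering cost = (D/Q)·S = (83,370/2,559) × 377 = $12,282.33
Annual holding cost  = (Q/2)·H = (2,559/2) × 9.6 = $12,283.20
Total = $12,282.33 + $12,283.20 = $24,565.53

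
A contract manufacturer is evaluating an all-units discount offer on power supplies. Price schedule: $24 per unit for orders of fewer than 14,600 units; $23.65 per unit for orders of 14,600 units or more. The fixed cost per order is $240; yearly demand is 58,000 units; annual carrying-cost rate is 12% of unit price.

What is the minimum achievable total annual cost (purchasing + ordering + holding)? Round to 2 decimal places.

$1,393,370.82

H₁ = 12%×$24 = $2.8800;  H₂ = 12%×$23.65 = $2.8380
EOQ₁ = √(2×58,000×240/2.8800) = 3,109.13  (< 14,600, feasible at tier 1)
EOQ₂ = √(2×58,000×240/2.8380) = 3,132.05  (< 14,600 → use Q = 14,600 at tier-2 price)
TC(tier 1 (EOQ₁), Q≈3,109.1) = $1,400,954.28
TC(tier 2, Q≈14,600.0) = $1,393,370.82
Minimum at tier 2: $1,393,370.82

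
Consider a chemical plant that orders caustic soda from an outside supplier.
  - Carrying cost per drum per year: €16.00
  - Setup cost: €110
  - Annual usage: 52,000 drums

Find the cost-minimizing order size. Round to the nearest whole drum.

846 drums

Q* = √(2·D·S / H) = √(2·52,000·110 / 16) = √715,000.0 ≈ 845.58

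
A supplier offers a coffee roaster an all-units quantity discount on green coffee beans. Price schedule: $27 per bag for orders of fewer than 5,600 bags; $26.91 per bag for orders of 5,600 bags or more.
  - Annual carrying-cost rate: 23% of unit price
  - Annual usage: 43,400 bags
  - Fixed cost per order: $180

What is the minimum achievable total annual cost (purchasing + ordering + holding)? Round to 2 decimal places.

$1,181,650.13

H₁ = 23%×$27 = $6.2100;  H₂ = 23%×$26.91 = $6.1893
EOQ₁ = √(2×43,400×180/6.2100) = 1,586.17  (< 5,600, feasible at tier 1)
EOQ₂ = √(2×43,400×180/6.1893) = 1,588.82  (< 5,600 → use Q = 5,600 at tier-2 price)
TC(tier 1 (EOQ₁), Q≈1,586.2) = $1,181,650.13
TC(tier 2, Q≈5,600.0) = $1,186,619.04
Minimum at tier 1 (EOQ₁): $1,181,650.13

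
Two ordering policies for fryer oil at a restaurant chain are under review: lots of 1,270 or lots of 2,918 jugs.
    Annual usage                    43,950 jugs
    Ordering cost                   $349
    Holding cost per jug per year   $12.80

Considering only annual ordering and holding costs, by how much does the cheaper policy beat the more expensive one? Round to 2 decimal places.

Annual cost at Q: ordering D·S/Q plus holding Q·H/2.
TC(1,270) = (43,950/1,270)×349 + (1,270/2)×12.8 = $20,205.60
TC(2,918) = (43,950/2,918)×349 + (2,918/2)×12.8 = $23,931.73
Lots of 1,270 are cheaper by $3,726.13.

$3,726.13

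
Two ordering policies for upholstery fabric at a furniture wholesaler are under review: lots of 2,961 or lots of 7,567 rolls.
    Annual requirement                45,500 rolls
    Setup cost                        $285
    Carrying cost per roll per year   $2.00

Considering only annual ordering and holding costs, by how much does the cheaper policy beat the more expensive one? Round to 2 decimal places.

Annual cost at Q: ordering D·S/Q plus holding Q·H/2.
TC(2,961) = (45,500/2,961)×285 + (2,961/2)×2 = $7,340.43
TC(7,567) = (45,500/7,567)×285 + (7,567/2)×2 = $9,280.69
Lots of 2,961 are cheaper by $1,940.26.

$1,940.26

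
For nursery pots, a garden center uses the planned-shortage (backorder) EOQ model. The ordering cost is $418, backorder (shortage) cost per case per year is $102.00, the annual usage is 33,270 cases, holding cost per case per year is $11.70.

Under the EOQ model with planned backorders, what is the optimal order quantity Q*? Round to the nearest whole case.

Q* = √(2DS/H) · √((H + b)/b)
   = √(2 × 33,270 × 418 / 11.7) · √((11.7 + 102) / 102)
   = 1,541.830 × 1.0558 ≈ 1,627.86

1,628 cases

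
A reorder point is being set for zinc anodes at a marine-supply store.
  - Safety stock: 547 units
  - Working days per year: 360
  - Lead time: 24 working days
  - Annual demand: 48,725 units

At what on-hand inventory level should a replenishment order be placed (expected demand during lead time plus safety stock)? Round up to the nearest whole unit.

3,796 units

Daily demand d = 48,725 / 360 = 135.347 units/day
Demand during lead time = 135.347 × 24 = 3,248.33
Reorder point = 3,248.33 + 547 = 3,795.33 → round up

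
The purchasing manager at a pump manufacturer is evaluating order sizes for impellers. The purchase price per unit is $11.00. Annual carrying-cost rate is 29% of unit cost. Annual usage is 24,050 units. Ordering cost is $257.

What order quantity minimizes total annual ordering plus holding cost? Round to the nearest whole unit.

1,969 units

H = i·C = 0.29 × $11 = $3.1900 per unit-year
2DS/H = 2·24,050·257/3.19 = 3,875,141.07
EOQ = √3,875,141.07 ≈ 1,968.54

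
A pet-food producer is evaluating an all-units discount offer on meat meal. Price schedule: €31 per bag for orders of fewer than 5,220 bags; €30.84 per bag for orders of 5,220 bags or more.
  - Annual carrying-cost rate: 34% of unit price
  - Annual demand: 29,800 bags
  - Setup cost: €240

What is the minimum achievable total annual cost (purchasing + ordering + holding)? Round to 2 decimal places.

H₁ = 34%×€31 = €10.5400;  H₂ = 34%×€30.84 = €10.4856
EOQ₁ = √(2×29,800×240/10.5400) = 1,164.95  (< 5,220, feasible at tier 1)
EOQ₂ = √(2×29,800×240/10.4856) = 1,167.97  (< 5,220 → use Q = 5,220 at tier-2 price)
TC(tier 1 (EOQ₁), Q≈1,165.0) = €936,078.61
TC(tier 2, Q≈5,220.0) = €947,769.53
Minimum at tier 1 (EOQ₁): €936,078.61

€936,078.61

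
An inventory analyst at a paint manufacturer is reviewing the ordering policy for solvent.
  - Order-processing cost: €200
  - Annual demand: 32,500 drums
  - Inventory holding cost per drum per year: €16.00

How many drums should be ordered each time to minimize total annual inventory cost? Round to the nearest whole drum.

901 drums

Q* = √(2·D·S / H) = √(2·32,500·200 / 16) = √812,500.0 ≈ 901.39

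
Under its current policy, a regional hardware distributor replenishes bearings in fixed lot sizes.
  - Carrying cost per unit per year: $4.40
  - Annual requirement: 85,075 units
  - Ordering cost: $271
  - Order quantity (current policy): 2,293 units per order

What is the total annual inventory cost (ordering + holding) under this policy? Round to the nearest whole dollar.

Annual ordering cost = (D/Q)·S = (85,075/2,293) × 271 = $10,054.66
Annual holding cost  = (Q/2)·H = (2,293/2) × 4.4 = $5,044.60
Total = $10,054.66 + $5,044.60 = $15,099.26

$15,099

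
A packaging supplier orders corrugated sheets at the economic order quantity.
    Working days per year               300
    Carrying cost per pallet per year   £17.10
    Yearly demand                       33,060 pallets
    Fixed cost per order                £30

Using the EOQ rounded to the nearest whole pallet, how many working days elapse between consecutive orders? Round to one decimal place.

3.1 days

Q* = √(2·D·S / H) = √(2·33,060·30 / 17.1) = √116,000.0 ≈ 340.59 → Q = 341 pallets
T = Q/D × 300 days = 341/33,060 × 300 = 3.094 days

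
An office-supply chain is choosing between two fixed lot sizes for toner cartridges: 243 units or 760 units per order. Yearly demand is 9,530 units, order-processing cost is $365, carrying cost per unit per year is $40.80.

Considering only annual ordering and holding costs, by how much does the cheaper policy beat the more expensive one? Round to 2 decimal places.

TC(Q) = (D/Q)S + (Q/2)H
TC(243) = (9,530/243)×365 + (243/2)×40.8 = $19,271.81
TC(760) = (9,530/760)×365 + (760/2)×40.8 = $20,080.91
|ΔTC| = |$19,271.81 − $20,080.91| = $809.10

$809.10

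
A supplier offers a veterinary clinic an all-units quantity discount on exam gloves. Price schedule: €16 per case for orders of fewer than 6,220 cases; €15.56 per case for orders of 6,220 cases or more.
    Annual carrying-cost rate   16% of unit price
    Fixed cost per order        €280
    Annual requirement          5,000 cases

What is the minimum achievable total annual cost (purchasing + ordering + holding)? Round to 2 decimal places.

€82,677.31

H₁ = 16%×€16 = €2.5600;  H₂ = 16%×€15.56 = €2.4896
EOQ₁ = √(2×5,000×280/2.5600) = 1,045.83  (< 6,220, feasible at tier 1)
EOQ₂ = √(2×5,000×280/2.4896) = 1,060.51  (< 6,220 → use Q = 6,220 at tier-2 price)
TC(tier 1 (EOQ₁), Q≈1,045.8) = €82,677.31
TC(tier 2, Q≈6,220.0) = €85,767.74
Minimum at tier 1 (EOQ₁): €82,677.31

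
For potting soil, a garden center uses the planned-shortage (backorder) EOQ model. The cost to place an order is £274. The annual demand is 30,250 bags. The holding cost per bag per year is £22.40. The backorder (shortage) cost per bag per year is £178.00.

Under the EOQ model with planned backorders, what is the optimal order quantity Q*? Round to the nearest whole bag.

913 bags

Basic EOQ = √(2·30,250·274/22.4) = 860.258
Backorder adjustment √((H+b)/b) = √((22.4+178)/178) = 1.0611
Q* = 860.258 × 1.0611 ≈ 912.78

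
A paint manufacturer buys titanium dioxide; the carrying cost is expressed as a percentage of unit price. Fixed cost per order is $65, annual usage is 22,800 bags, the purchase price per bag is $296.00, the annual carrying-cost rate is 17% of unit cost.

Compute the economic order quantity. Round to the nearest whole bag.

H = i·C = 0.17 × $296 = $50.3200 per bag-year
2DS/H = 2·22,800·65/50.32 = 58,903.02
EOQ = √58,903.02 ≈ 242.70

243 bags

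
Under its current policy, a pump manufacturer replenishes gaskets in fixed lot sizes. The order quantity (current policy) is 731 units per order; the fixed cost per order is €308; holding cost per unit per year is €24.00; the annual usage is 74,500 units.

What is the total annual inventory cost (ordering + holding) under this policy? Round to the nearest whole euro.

Ordering: D/Q × S = 74,500/731 × €308 = €31,389.88
Holding:  Q/2 × H = 731/2 × €24 = €8,772.00
Total = €31,389.88 + €8,772.00 = €40,161.88

€40,162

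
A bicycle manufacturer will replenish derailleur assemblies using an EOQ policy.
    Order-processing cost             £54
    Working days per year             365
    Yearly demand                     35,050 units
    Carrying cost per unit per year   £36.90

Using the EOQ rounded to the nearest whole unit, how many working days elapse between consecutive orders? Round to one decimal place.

3.3 days

Q* = √(2·D·S / H) = √(2·35,050·54 / 36.9) = √102,585.4 ≈ 320.29 → Q = 320 units
T = Q/D × 365 days = 320/35,050 × 365 = 3.332 days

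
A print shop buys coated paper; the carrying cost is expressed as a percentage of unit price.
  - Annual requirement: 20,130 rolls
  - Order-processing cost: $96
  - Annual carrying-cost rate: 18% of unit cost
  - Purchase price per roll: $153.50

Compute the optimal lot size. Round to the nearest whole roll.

374 rolls

Carrying cost H = $153.5 × 18% = $27.6300/roll/yr
Q* = √(2·D·S / H) = √(2·20,130·96 / 27.63) = √139,882.7 ≈ 374.01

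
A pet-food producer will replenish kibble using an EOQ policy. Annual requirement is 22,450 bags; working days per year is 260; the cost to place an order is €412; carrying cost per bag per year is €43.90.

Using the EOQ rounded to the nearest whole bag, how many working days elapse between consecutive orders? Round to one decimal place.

7.5 days

Optimal lot size Q* = (2 × 22,450 × €412 / €43.9)^½ ≈ 649.14 → Q = 649 bags
Cycle time = (working days × Q)/D = (260 × 649) / 22,450 = 7.516 days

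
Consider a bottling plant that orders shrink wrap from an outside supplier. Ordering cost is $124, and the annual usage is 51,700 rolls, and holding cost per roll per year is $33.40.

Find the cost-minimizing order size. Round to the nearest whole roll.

620 rolls

2DS/H = 2·51,700·124/33.4 = 383,880.24
EOQ = √383,880.24 ≈ 619.58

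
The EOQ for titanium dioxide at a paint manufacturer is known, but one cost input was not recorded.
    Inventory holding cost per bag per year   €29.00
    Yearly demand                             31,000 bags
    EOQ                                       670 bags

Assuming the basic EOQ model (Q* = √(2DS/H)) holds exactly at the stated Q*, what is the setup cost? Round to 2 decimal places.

€209.97

Since Q* = (2DS/H)^½, squaring gives Q*²·H = 2DS.
S = Q²H / (2D) = 670² × 29 / (2 × 31,000) = 209.9694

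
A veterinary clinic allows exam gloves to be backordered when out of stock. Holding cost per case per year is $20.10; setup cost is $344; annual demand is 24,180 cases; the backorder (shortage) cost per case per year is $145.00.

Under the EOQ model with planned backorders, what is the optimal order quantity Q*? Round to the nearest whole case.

Basic EOQ = √(2·24,180·344/20.1) = 909.755
Backorder adjustment √((H+b)/b) = √((20.1+145)/145) = 1.0671
Q* = 909.755 × 1.0671 ≈ 970.76

971 cases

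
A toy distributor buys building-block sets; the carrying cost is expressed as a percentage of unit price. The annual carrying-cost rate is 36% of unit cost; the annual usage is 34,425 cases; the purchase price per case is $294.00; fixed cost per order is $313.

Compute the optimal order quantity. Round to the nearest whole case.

Holding cost per case per year: H = 36% × $294 = $105.8400
Optimal lot size Q* = (2 × 34,425 × $313 / $105.84)^½ ≈ 451.23

451 cases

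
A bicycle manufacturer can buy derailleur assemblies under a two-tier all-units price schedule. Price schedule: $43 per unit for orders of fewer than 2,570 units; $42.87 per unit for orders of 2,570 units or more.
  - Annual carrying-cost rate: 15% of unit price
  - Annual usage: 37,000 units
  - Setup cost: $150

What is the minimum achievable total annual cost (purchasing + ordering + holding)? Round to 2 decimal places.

H₁ = 15%×$43 = $6.4500;  H₂ = 15%×$42.87 = $6.4305
EOQ₁ = √(2×37,000×150/6.4500) = 1,311.84  (< 2,570, feasible at tier 1)
EOQ₂ = √(2×37,000×150/6.4305) = 1,313.83  (< 2,570 → use Q = 2,570 at tier-2 price)
TC(tier 1 (EOQ₁), Q≈1,311.8) = $1,599,461.38
TC(tier 2, Q≈2,570.0) = $1,596,612.73
Minimum at tier 2: $1,596,612.73

$1,596,612.73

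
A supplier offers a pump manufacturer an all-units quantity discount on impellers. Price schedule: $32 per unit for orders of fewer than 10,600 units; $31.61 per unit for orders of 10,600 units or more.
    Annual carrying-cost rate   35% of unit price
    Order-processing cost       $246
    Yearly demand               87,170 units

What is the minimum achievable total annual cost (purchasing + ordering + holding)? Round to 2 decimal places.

H₁ = 35%×$32 = $11.2000;  H₂ = 35%×$31.61 = $11.0635
EOQ₁ = √(2×87,170×246/11.2000) = 1,956.85  (< 10,600, feasible at tier 1)
EOQ₂ = √(2×87,170×246/11.0635) = 1,968.88  (< 10,600 → use Q = 10,600 at tier-2 price)
TC(tier 1 (EOQ₁), Q≈1,956.8) = $2,811,356.70
TC(tier 2, Q≈10,600.0) = $2,816,103.25
Minimum at tier 1 (EOQ₁): $2,811,356.70

$2,811,356.70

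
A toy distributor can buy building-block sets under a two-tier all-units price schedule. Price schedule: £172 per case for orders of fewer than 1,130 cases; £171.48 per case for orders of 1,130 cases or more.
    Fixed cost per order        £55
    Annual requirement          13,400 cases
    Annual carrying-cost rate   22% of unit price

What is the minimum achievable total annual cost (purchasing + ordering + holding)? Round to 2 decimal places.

£2,312,268.34

H₁ = 22%×£172 = £37.8400;  H₂ = 22%×£171.48 = £37.7256
EOQ₁ = √(2×13,400×55/37.8400) = 197.37  (< 1,130, feasible at tier 1)
EOQ₂ = √(2×13,400×55/37.7256) = 197.67  (< 1,130 → use Q = 1,130 at tier-2 price)
TC(tier 1 (EOQ₁), Q≈197.4) = £2,312,268.34
TC(tier 2, Q≈1,130.0) = £2,319,799.18
Minimum at tier 1 (EOQ₁): £2,312,268.34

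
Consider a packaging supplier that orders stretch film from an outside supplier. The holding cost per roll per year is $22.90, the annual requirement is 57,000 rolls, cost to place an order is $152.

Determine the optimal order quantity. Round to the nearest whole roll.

870 rolls

2DS/H = 2·57,000·152/22.9 = 756,681.22
EOQ = √756,681.22 ≈ 869.87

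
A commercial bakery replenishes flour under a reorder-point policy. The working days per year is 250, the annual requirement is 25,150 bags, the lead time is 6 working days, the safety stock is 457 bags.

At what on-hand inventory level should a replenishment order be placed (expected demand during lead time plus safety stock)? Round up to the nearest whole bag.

1,061 bags

Daily demand d = 25,150 / 250 = 100.600 bags/day
Demand during lead time = 100.600 × 6 = 603.60
Reorder point = 603.60 + 457 = 1,060.60 → round up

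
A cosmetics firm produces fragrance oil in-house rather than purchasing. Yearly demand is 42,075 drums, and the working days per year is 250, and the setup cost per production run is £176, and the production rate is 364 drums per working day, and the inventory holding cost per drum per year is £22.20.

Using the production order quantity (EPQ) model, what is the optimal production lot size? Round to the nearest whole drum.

Daily demand d = 42,075/250 = 168.300; p = 364; 1 − d/p = 0.53764
EPQ = √(2DS / (H(1 − d/p)))
    = √(2 × 42,075 × 176 / (22.2 × 0.53764)) ≈ 1,113.94

1,114 drums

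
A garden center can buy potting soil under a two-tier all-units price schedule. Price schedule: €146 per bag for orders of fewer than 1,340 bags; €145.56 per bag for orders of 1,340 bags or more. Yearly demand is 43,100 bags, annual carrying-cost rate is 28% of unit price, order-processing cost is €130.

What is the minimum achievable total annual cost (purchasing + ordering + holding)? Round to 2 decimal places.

H₁ = 28%×€146 = €40.8800;  H₂ = 28%×€145.56 = €40.7568
EOQ₁ = √(2×43,100×130/40.8800) = 523.56  (< 1,340, feasible at tier 1)
EOQ₂ = √(2×43,100×130/40.7568) = 524.35  (< 1,340 → use Q = 1,340 at tier-2 price)
TC(tier 1 (EOQ₁), Q≈523.6) = €6,314,003.30
TC(tier 2, Q≈1,340.0) = €6,305,124.40
Minimum at tier 2: €6,305,124.40

€6,305,124.40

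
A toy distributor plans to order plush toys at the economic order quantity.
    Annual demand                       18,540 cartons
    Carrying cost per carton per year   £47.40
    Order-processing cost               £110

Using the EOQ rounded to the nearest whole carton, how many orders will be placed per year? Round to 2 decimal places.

Optimal lot size Q* = (2 × 18,540 × £110 / £47.4)^½ ≈ 293.34 → Q = 293
Orders per year = D/Q = 18,540 / 293 = 63.276

63.28 orders per year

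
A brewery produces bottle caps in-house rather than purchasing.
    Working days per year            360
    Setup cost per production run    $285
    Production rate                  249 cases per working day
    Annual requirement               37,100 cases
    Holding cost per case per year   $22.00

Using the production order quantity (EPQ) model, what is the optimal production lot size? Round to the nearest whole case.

d = 37,100/360 = 103.0556 cases/day;  effective holding cost H(1 − d/p) = 22·(1 − 103.0556/249) = 12.89469
Q* = √(2DS / H_eff) = √(2·37,100·285 / 12.89469) ≈ 1,280.62

1,281 cases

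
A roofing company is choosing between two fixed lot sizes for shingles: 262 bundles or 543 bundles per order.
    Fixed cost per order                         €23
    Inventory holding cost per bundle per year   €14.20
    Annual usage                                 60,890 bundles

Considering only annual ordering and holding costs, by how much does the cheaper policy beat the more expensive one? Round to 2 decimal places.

TC(Q) = (D/Q)S + (Q/2)H
TC(262) = (60,890/262)×23 + (262/2)×14.2 = €7,205.51
TC(543) = (60,890/543)×23 + (543/2)×14.2 = €6,434.43
Lots of 543 are cheaper by €771.07.

€771.07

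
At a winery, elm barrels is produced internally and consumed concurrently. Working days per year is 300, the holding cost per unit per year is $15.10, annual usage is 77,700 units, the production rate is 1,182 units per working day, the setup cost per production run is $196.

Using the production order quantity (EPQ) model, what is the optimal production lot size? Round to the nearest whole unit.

1,607 units

d = 77,700/300 = 259.0000 units/day;  effective holding cost H(1 − d/p) = 15.1·(1 − 259.0000/1182) = 11.79129
Q* = √(2DS / H_eff) = √(2·77,700·196 / 11.79129) ≈ 1,607.21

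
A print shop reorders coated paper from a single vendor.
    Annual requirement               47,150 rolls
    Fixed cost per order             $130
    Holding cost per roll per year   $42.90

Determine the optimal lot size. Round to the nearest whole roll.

535 rolls

Q* = √(2·D·S / H) = √(2·47,150·130 / 42.9) = √285,757.6 ≈ 534.56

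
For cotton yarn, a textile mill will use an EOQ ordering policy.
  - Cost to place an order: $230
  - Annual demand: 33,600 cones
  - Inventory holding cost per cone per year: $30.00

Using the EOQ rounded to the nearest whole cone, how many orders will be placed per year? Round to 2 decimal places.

46.80 orders per year

2DS/H = 2·33,600·230/30 = 515,200.00
EOQ = √515,200.00 ≈ 717.77 → Q = 718
Orders per year = D/Q = 33,600 / 718 = 46.797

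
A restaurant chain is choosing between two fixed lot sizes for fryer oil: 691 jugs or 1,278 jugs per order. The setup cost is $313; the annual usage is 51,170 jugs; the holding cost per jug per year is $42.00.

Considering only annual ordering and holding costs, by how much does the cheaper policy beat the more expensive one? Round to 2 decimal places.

$1,680.94

TC(Q) = (D/Q)S + (Q/2)H
TC(691) = (51,170/691)×313 + (691/2)×42 = $37,689.31
TC(1,278) = (51,170/1,278)×313 + (1,278/2)×42 = $39,370.25
|ΔTC| = |$37,689.31 − $39,370.25| = $1,680.94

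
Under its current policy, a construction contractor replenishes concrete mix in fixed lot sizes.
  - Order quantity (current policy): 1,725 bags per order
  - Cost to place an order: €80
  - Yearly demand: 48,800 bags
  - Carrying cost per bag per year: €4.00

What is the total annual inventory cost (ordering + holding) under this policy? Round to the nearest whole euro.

Annual ordering cost = (D/Q)·S = (48,800/1,725) × 80 = €2,263.19
Annual holding cost  = (Q/2)·H = (1,725/2) × 4 = €3,450.00
Total = €2,263.19 + €3,450.00 = €5,713.19

€5,713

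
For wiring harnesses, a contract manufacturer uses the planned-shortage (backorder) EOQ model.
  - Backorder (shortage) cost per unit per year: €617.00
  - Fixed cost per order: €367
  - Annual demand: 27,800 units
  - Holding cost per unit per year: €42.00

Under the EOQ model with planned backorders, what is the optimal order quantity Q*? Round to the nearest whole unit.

Q* = √(2DS/H) · √((H + b)/b)
   = √(2 × 27,800 × 367 / 42) · √((42 + 617) / 617)
   = 697.021 × 1.0335 ≈ 720.35

720 units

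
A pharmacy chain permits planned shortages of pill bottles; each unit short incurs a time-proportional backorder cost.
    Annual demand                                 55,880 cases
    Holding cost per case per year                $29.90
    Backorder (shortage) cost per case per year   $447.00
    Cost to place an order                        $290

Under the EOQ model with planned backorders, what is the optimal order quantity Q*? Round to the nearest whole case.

Q* = √(2DS/H) · √((H + b)/b)
   = √(2 × 55,880 × 290 / 29.9) · √((29.9 + 447) / 447)
   = 1,041.134 × 1.0329 ≈ 1,075.39

1,075 cases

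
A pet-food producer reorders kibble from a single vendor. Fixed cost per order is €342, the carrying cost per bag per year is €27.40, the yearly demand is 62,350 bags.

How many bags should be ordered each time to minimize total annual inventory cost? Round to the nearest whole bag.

1,248 bags

2DS/H = 2·62,350·342/27.4 = 1,556,474.45
EOQ = √1,556,474.45 ≈ 1,247.59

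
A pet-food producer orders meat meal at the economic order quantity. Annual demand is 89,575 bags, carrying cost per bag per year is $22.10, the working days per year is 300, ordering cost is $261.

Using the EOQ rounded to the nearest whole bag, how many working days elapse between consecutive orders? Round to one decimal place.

4.9 days

2DS/H = 2·89,575·261/22.1 = 2,115,753.39
EOQ = √2,115,753.39 ≈ 1,454.56 → Q = 1,455 bags
Days between orders = 300 / (D/Q) = 300 / 61.564 ≈ 4.873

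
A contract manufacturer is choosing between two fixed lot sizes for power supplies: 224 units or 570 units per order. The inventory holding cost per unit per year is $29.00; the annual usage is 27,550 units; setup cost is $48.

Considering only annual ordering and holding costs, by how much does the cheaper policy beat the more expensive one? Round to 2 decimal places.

$1,433.43

Annual cost at Q: ordering D·S/Q plus holding Q·H/2.
TC(224) = (27,550/224)×48 + (224/2)×29 = $9,151.57
TC(570) = (27,550/570)×48 + (570/2)×29 = $10,585.00
Lots of 224 are cheaper by $1,433.43.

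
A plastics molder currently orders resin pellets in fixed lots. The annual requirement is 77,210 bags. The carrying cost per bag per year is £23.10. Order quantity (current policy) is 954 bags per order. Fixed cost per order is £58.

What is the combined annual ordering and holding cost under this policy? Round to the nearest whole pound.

£15,713

Orders/yr = 77,210/954 = 80.933; ordering cost = 80.933 × £58 = £4,694.11
Average inventory = 954/2 = 477; holding cost = 477 × £23.1 = £11,018.70
Total = £4,694.11 + £11,018.70 = £15,712.81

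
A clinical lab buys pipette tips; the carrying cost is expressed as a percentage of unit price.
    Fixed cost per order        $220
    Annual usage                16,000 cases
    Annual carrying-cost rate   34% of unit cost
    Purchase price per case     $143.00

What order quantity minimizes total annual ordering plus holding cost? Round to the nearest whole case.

381 cases

H = i·C = 0.34 × $143 = $48.6200 per case-year
Optimal lot size Q* = (2 × 16,000 × $220 / $48.62)^½ ≈ 380.52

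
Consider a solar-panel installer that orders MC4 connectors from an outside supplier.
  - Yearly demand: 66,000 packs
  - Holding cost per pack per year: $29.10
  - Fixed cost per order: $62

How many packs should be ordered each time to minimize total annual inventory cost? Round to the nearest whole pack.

530 packs

2DS/H = 2·66,000·62/29.1 = 281,237.11
EOQ = √281,237.11 ≈ 530.32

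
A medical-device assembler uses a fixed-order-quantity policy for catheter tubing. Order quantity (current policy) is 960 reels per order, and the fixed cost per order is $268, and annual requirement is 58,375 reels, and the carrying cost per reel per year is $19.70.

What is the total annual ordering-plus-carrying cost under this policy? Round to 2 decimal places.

Annual ordering cost = (D/Q)·S = (58,375/960) × 268 = $16,296.35
Annual holding cost  = (Q/2)·H = (960/2) × 19.7 = $9,456.00
Total = $16,296.35 + $9,456.00 = $25,752.35

$25,752.35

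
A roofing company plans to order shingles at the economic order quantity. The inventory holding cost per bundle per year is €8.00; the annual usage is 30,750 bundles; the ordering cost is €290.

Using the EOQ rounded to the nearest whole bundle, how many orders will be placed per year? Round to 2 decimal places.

20.60 orders per year

2DS/H = 2·30,750·290/8 = 2,229,375.00
EOQ = √2,229,375.00 ≈ 1,493.11 → Q = 1,493
Orders per year = D/Q = 30,750 / 1,493 = 20.596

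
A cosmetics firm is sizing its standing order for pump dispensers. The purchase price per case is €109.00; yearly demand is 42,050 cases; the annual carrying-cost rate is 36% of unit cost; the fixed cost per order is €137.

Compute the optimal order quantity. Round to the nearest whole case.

542 cases

Carrying cost H = €109 × 36% = €39.2400/case/yr
Optimal lot size Q* = (2 × 42,050 × €137 / €39.24)^½ ≈ 541.87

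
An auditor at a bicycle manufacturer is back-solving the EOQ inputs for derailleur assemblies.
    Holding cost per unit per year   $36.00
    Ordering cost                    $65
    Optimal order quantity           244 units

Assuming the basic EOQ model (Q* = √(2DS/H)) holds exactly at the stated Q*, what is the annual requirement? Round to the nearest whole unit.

16,487 units per year

Since Q* = (2DS/H)^½, squaring gives Q*²·H = 2DS.
D = Q²H / (2S) = 244² × 36 / (2 × 65) = 16,486.89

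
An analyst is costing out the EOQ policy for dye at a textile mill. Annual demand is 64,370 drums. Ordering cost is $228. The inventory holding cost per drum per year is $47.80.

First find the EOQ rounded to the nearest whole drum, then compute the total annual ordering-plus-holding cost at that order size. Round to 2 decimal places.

Q* = √(2·D·S / H) = √(2·64,370·228 / 47.8) = √614,073.6 ≈ 783.63 → Q = 784 drums
Orders/yr = 64,370/784 = 82.105; ordering cost = 82.105 × $228 = $18,719.85
Average inventory = 784/2 = 392; holding cost = 392 × $47.8 = $18,737.60
Total = $18,719.85 + $18,737.60 = $37,457.45

$37,457.45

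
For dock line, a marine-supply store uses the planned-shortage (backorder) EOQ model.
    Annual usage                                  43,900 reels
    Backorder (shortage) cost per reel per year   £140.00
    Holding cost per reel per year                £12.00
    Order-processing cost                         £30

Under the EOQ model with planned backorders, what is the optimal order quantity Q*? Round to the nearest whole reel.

488 reels

Basic EOQ = √(2·43,900·30/12) = 468.508
Backorder adjustment √((H+b)/b) = √((12+140)/140) = 1.0420
Q* = 468.508 × 1.0420 ≈ 488.17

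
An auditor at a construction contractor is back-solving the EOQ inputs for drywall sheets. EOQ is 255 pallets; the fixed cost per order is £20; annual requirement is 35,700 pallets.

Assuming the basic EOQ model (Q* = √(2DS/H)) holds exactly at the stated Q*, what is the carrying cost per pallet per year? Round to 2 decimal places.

Since Q* = (2DS/H)^½, squaring gives Q*²·H = 2DS.
H = 2DS / Q² = 2 × 35,700 × 20 / 255² = 21.9608

£21.96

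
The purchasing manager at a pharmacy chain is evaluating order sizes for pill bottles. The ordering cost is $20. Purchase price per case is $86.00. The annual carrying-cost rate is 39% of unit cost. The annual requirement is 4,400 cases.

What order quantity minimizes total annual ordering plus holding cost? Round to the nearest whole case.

H = i·C = 0.39 × $86 = $33.5400 per case-year
2DS/H = 2·4,400·20/33.54 = 5,247.47
EOQ = √5,247.47 ≈ 72.44

72 cases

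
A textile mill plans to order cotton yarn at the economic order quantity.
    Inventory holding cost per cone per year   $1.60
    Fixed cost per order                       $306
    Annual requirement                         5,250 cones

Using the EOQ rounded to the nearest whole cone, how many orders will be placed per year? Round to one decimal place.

3.7 orders per year

Optimal lot size Q* = (2 × 5,250 × $306 / $1.6)^½ ≈ 1,417.08 → Q = 1,417
N = D/Q = 5,250/1,417 ≈ 3.705 orders/yr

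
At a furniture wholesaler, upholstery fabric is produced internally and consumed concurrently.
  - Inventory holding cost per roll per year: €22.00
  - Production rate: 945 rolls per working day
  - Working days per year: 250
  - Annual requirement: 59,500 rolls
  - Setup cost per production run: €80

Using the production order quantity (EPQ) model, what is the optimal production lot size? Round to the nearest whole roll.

d = 59,500/250 = 238.0000 rolls/day;  effective holding cost H(1 − d/p) = 22·(1 − 238.0000/945) = 16.45926
Q* = √(2DS / H_eff) = √(2·59,500·80 / 16.45926) ≈ 760.52

761 rolls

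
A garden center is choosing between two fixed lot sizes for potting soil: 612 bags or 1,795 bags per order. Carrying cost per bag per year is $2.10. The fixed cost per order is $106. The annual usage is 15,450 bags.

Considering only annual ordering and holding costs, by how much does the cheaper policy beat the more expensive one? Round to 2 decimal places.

$521.46

For each Q, cost = (D/Q)·S + (Q/2)·H.
TC(612) = (15,450/612)×106 + (612/2)×2.1 = $3,318.58
TC(1,795) = (15,450/1,795)×106 + (1,795/2)×2.1 = $2,797.12
Cheaper: Q = 1,795.  Difference = $521.46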